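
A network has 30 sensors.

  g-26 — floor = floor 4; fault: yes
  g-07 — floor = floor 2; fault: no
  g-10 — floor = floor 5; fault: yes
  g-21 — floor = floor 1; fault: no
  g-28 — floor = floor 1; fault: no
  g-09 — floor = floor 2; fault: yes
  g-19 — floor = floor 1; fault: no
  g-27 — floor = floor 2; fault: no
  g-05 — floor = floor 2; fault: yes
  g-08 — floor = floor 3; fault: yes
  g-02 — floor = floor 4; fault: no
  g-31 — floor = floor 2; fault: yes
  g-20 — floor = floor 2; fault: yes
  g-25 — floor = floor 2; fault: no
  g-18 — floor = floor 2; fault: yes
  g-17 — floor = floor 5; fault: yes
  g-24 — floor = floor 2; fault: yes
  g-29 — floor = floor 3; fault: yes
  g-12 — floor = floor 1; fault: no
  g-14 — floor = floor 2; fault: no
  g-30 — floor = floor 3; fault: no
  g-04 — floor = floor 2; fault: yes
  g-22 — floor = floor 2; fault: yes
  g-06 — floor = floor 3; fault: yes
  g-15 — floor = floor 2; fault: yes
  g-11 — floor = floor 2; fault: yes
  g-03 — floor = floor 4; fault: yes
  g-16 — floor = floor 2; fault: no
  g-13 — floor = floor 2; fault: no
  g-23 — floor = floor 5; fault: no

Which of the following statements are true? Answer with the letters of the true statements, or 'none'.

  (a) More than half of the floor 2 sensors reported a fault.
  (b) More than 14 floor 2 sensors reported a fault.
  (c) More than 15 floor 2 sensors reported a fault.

|A| = 16, |A ∩ B| = 10, |A ∖ B| = 6.
(a) |A ∩ B| > |A ∖ B|: holds.
(b) |A ∩ B| > 14: fails.
(c) |A ∩ B| > 15: fails.

(a)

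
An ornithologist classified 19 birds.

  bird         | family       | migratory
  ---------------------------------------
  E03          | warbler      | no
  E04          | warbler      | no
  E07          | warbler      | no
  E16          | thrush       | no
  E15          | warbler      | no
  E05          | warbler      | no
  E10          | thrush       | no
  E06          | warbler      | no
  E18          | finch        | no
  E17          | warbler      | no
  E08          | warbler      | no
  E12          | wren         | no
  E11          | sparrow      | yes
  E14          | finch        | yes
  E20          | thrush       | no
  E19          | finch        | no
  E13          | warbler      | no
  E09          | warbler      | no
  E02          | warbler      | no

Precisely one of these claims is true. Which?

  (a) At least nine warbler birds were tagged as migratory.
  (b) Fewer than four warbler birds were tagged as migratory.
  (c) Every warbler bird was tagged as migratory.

|A| = 11, |A ∩ B| = 0, |A ∖ B| = 11.
(a) requires |A ∩ B| ≥ 9: false.
(b) requires |A ∩ B| < 4: true.
(c) requires A ⊆ B, i.e. every element of A is in B (|A ∖ B| = 0): false.

(b)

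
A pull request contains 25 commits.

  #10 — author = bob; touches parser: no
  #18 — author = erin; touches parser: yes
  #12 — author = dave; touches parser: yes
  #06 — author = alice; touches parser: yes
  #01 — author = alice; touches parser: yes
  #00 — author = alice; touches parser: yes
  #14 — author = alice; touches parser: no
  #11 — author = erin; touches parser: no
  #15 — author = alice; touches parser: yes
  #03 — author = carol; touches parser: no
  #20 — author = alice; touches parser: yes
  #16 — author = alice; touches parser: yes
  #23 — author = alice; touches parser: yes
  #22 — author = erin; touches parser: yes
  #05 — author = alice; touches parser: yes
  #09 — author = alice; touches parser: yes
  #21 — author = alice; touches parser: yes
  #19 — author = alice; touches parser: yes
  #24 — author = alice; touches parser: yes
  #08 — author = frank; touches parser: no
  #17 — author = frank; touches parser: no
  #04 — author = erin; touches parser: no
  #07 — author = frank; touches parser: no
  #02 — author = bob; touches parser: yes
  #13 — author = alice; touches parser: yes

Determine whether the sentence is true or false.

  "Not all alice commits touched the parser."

Truth condition: A ⊄ B (|A ∖ B| ≥ 1).
A (the restrictor) = {#06, #01, #00, #14, #15, #20, #16, #23, #05, #09, #21, #19, #24, #13}, |A| = 14.
A ∖ B = {#14}, so |A ∖ B| = 1.
So the statement is true.

True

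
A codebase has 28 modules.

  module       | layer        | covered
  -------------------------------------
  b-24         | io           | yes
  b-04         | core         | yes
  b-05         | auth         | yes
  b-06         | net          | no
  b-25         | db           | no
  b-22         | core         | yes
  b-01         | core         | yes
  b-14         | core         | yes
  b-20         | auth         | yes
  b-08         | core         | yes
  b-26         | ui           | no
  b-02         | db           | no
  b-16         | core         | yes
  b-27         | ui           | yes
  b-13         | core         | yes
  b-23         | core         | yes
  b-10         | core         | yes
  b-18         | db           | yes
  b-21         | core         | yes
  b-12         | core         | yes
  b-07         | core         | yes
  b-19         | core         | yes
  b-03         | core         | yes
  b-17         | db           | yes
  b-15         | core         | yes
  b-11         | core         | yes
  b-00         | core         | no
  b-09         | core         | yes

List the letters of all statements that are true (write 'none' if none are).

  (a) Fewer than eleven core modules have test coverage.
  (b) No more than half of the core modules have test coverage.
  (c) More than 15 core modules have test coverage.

(c)

|A| = 18, |A ∩ B| = 17, |A ∖ B| = 1.
(a) |A ∩ B| < 11: fails.
(b) |A ∩ B| ≤ |A ∖ B|: fails.
(c) |A ∩ B| > 15: holds.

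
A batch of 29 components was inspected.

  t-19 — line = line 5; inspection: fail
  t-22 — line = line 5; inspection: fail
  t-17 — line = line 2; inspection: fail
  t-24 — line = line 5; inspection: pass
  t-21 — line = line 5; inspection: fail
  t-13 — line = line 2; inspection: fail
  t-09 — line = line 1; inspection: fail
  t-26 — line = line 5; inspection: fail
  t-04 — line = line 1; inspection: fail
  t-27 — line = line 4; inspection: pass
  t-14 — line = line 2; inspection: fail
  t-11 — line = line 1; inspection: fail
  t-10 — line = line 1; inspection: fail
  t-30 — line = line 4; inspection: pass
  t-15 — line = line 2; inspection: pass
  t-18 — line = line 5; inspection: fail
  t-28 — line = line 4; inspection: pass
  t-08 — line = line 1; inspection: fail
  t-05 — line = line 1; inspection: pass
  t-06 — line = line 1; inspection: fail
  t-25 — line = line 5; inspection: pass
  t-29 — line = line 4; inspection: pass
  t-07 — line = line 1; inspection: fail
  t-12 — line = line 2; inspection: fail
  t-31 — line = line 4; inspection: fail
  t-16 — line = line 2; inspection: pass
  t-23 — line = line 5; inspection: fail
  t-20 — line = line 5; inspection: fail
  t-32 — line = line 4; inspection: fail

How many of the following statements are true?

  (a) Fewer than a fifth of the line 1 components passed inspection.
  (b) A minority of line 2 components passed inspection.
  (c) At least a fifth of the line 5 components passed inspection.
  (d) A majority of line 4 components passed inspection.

(a) line 1: |A| = 8, |A ∩ B| = 1; needs |A ∩ B| / |A| < 1/5 — true.
(b) line 2: |A| = 6, |A ∩ B| = 2; needs |A ∩ B| < |A ∖ B| — true.
(c) line 5: |A| = 9, |A ∩ B| = 2; needs |A ∩ B| / |A| ≥ 1/5 — true.
(d) line 4: |A| = 6, |A ∩ B| = 4; needs |A ∩ B| > |A ∖ B| — true.

4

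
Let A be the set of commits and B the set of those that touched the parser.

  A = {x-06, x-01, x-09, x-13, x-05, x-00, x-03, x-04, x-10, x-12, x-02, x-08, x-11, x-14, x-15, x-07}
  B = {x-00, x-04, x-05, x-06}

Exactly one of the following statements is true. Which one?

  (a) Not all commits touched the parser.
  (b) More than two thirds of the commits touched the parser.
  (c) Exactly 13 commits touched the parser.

(a)

|A| = 16, |A ∩ B| = 4, |A ∖ B| = 12.
(a) requires A ⊄ B (|A ∖ B| ≥ 1): true.
(b) requires |A ∩ B| / |A| > 2/3: false.
(c) requires |A ∩ B| = 13: false.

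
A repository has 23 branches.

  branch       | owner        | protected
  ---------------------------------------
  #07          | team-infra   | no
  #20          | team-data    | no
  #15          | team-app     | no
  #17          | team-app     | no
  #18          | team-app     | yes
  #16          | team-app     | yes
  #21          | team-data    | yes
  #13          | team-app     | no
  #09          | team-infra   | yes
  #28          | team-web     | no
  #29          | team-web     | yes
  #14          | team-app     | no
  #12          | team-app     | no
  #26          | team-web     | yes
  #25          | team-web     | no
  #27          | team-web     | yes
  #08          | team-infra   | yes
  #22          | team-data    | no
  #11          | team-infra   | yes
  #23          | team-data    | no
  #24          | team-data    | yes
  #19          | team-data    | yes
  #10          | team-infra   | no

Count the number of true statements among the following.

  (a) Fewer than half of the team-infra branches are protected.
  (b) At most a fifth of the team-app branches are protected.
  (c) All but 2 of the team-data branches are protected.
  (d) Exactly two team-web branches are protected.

0

(a) team-infra: |A| = 5, |A ∩ B| = 3; needs |A ∩ B| < |A ∖ B| — false.
(b) team-app: |A| = 7, |A ∩ B| = 2; needs |A ∩ B| / |A| ≤ 1/5 — false.
(c) team-data: |A| = 6, |A ∩ B| = 3; needs |A ∖ B| = 2 — false.
(d) team-web: |A| = 5, |A ∩ B| = 3; needs |A ∩ B| = 2 — false.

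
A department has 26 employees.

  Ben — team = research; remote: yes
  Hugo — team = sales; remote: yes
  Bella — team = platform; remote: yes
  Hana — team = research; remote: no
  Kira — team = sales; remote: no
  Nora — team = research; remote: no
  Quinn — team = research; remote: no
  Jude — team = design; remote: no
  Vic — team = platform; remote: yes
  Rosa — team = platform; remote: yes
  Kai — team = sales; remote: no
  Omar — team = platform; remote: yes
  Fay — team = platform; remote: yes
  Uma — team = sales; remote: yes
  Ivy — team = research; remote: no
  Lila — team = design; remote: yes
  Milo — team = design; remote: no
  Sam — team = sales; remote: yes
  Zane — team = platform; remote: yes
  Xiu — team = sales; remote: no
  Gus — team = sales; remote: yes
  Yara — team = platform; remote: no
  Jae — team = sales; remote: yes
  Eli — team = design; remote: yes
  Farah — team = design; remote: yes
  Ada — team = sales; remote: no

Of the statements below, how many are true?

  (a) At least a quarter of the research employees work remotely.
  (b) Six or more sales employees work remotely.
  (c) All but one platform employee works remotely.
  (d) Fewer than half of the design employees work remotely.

1

(a) research: |A| = 5, |A ∩ B| = 1; needs |A ∩ B| / |A| ≥ 1/4 — false.
(b) sales: |A| = 9, |A ∩ B| = 5; needs |A ∩ B| ≥ 6 — false.
(c) platform: |A| = 7, |A ∩ B| = 6; needs |A ∖ B| = 1 — true.
(d) design: |A| = 5, |A ∩ B| = 3; needs |A ∩ B| < |A ∖ B| — false.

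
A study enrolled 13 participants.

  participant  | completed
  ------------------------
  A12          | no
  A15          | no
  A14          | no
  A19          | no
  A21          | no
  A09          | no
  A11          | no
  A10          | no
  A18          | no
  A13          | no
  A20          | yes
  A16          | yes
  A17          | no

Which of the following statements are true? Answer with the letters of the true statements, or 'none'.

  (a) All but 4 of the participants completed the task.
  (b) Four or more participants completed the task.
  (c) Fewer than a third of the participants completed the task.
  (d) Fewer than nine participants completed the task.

(c), (d)

|A| = 13, |A ∩ B| = 2, |A ∖ B| = 11.
(a) |A ∖ B| = 4: fails.
(b) |A ∩ B| ≥ 4: fails.
(c) |A ∩ B| / |A| < 1/3: holds.
(d) |A ∩ B| < 9: holds.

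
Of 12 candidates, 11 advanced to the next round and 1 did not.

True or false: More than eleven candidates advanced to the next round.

The determiner here denotes the relation: |A ∩ B| > 11.
|A| = 12, |A ∩ B| = 11, |A ∖ B| = 1.
|A ∩ B| = 11, so the statement is false.

False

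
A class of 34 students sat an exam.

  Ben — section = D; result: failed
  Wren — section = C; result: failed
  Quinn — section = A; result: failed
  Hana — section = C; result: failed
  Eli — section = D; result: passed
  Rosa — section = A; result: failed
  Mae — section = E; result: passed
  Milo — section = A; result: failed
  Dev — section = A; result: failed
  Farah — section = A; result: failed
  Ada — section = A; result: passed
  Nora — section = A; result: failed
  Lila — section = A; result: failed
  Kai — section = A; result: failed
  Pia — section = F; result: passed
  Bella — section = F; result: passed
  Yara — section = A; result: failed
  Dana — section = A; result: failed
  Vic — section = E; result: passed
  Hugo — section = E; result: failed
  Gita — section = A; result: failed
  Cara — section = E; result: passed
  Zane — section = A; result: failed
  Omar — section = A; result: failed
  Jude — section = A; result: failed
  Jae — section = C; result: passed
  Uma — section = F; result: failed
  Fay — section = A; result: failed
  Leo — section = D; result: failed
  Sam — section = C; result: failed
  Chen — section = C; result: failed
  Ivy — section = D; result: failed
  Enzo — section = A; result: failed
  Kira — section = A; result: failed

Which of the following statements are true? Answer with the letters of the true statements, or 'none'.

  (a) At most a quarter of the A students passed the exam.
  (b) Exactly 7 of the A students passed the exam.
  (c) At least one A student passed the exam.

|A| = 18, |A ∩ B| = 1, |A ∖ B| = 17.
(a) |A ∩ B| / |A| ≤ 1/4: holds.
(b) |A ∩ B| = 7: fails.
(c) A ∩ B ≠ ∅ (|A ∩ B| ≥ 1): holds.

(a), (c)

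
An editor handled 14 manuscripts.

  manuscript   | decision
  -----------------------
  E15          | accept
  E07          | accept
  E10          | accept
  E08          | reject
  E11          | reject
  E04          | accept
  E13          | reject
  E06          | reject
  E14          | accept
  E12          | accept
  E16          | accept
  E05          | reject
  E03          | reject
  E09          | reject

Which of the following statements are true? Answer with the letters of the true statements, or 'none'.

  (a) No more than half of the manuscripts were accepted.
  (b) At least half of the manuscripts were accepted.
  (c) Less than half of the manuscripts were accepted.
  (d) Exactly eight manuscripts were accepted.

(a), (b)

|A| = 14, |A ∩ B| = 7, |A ∖ B| = 7.
(a) |A ∩ B| ≤ |A ∖ B|: holds.
(b) |A ∩ B| ≥ |A ∖ B|: holds.
(c) |A ∩ B| < |A ∖ B|: fails.
(d) |A ∩ B| = 8: fails.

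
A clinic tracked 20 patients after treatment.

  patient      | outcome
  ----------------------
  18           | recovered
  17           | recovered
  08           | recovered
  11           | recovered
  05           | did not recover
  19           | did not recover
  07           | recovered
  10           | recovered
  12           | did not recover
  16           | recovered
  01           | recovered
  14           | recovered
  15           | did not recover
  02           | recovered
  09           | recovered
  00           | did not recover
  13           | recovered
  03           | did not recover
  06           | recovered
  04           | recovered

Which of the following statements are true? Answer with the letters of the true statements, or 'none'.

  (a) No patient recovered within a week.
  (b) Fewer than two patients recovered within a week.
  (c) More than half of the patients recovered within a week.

|A| = 20, |A ∩ B| = 14, |A ∖ B| = 6.
(a) A ∩ B = ∅ (|A ∩ B| = 0): fails.
(b) |A ∩ B| < 2: fails.
(c) |A ∩ B| > |A ∖ B|: holds.

(c)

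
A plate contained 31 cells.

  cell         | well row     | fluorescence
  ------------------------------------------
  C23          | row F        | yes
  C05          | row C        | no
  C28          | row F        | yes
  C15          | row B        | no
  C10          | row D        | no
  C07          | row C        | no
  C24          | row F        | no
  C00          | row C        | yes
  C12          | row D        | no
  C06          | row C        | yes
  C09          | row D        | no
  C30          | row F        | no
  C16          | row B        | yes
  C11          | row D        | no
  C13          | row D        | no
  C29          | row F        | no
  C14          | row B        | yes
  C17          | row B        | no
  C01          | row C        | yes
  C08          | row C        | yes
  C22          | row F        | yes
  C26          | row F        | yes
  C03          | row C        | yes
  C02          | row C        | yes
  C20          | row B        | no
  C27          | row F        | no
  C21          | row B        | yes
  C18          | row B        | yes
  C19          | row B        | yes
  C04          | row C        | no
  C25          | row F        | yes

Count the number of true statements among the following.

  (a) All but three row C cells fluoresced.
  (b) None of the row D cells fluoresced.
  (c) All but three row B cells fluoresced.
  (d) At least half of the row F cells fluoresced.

(a) row C: |A| = 9, |A ∩ B| = 6; needs |A ∖ B| = 3 — true.
(b) row D: |A| = 5, |A ∩ B| = 0; needs A ∩ B = ∅ (|A ∩ B| = 0) — true.
(c) row B: |A| = 8, |A ∩ B| = 5; needs |A ∖ B| = 3 — true.
(d) row F: |A| = 9, |A ∩ B| = 5; needs |A ∩ B| ≥ |A ∖ B| — true.

4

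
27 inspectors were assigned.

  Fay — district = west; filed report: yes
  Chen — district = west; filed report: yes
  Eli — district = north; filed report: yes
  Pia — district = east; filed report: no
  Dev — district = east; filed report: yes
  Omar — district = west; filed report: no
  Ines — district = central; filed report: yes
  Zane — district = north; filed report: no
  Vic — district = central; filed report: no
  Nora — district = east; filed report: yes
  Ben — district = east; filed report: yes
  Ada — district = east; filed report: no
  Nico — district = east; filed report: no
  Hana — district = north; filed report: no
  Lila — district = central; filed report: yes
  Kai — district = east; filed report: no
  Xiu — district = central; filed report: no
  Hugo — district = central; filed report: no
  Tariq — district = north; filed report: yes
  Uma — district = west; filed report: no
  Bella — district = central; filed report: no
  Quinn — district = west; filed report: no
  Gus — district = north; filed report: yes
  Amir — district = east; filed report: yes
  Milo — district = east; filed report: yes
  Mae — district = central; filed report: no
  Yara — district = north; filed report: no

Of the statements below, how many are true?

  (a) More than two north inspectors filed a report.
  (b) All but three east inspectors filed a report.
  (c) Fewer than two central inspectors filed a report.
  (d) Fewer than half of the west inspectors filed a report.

2

(a) north: |A| = 6, |A ∩ B| = 3; needs |A ∩ B| > 2 — true.
(b) east: |A| = 9, |A ∩ B| = 5; needs |A ∖ B| = 3 — false.
(c) central: |A| = 7, |A ∩ B| = 2; needs |A ∩ B| < 2 — false.
(d) west: |A| = 5, |A ∩ B| = 2; needs |A ∩ B| < |A ∖ B| — true.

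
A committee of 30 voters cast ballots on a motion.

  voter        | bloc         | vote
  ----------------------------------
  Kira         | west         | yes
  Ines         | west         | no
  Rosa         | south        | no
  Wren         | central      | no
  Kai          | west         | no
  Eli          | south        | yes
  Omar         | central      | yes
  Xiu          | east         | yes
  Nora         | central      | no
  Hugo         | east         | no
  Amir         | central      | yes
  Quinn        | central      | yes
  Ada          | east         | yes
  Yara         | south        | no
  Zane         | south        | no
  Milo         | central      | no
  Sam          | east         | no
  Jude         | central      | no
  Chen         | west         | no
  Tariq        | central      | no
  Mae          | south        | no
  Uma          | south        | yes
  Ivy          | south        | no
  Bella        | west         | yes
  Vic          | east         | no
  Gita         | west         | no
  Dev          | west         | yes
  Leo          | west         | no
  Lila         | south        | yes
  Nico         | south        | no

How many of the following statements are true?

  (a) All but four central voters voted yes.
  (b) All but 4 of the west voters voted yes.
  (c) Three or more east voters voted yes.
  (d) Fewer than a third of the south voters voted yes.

0

(a) central: |A| = 8, |A ∩ B| = 3; needs |A ∖ B| = 4 — false.
(b) west: |A| = 8, |A ∩ B| = 3; needs |A ∖ B| = 4 — false.
(c) east: |A| = 5, |A ∩ B| = 2; needs |A ∩ B| ≥ 3 — false.
(d) south: |A| = 9, |A ∩ B| = 3; needs |A ∩ B| / |A| < 1/3 — false.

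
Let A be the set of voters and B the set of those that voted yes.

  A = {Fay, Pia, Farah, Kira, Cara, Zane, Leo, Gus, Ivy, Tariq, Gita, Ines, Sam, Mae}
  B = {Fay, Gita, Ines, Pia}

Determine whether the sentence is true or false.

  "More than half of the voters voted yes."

False

'More than half of the voters voted yes' holds iff |A ∩ B| > |A ∖ B|.
A (the restrictor) = {Fay, Pia, Farah, Kira, Cara, Zane, Leo, Gus, Ivy, Tariq, Gita, Ines, Sam, Mae}, |A| = 14.
A ∩ B = {Fay, Pia, Gita, Ines}, so |A ∩ B| = 4.
A ∖ B = {Farah, Kira, Cara, Zane, Leo, Gus, Ivy, Tariq, Sam, Mae}, so |A ∖ B| = 10.
4 < 10, so the statement is false.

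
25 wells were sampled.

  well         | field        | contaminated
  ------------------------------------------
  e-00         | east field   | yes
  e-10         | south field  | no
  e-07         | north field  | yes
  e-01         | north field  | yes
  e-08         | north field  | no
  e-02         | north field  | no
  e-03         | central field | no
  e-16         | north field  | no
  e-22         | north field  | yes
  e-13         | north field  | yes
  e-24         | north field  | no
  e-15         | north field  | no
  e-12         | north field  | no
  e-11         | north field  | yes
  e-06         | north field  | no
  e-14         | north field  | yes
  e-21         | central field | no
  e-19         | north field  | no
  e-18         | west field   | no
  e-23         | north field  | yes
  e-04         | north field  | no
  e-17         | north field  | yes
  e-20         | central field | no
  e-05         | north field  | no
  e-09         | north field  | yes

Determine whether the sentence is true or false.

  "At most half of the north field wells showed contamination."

True

Truth condition: |A ∩ B| ≤ |A ∖ B|.
|A| = 19, |A ∩ B| = 9, |A ∖ B| = 10.
9 < 10, so the statement is true.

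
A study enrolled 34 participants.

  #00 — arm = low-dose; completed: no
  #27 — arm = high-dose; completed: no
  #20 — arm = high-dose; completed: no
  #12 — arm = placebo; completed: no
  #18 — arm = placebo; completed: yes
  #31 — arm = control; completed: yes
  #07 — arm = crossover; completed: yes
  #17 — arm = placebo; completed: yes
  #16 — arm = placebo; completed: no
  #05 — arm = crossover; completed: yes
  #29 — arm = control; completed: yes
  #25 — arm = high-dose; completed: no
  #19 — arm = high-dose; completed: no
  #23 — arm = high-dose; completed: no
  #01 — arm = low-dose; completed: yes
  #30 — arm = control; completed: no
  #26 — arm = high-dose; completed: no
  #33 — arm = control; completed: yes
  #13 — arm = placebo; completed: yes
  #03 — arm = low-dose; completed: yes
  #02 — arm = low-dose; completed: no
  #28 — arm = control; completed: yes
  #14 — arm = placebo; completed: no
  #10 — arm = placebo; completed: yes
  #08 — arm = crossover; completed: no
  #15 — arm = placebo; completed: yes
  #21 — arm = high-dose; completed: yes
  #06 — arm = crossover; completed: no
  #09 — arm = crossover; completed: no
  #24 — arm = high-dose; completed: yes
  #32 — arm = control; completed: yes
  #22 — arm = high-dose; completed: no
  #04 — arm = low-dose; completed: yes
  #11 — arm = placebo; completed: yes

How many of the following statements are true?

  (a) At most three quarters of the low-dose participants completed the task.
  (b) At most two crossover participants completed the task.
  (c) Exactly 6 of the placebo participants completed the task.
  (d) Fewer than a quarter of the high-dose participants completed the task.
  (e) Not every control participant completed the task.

5

(a) low-dose: |A| = 5, |A ∩ B| = 3; needs |A ∩ B| / |A| ≤ 3/4 — true.
(b) crossover: |A| = 5, |A ∩ B| = 2; needs |A ∩ B| ≤ 2 — true.
(c) placebo: |A| = 9, |A ∩ B| = 6; needs |A ∩ B| = 6 — true.
(d) high-dose: |A| = 9, |A ∩ B| = 2; needs |A ∩ B| / |A| < 1/4 — true.
(e) control: |A| = 6, |A ∩ B| = 5; needs A ⊄ B (|A ∖ B| ≥ 1) — true.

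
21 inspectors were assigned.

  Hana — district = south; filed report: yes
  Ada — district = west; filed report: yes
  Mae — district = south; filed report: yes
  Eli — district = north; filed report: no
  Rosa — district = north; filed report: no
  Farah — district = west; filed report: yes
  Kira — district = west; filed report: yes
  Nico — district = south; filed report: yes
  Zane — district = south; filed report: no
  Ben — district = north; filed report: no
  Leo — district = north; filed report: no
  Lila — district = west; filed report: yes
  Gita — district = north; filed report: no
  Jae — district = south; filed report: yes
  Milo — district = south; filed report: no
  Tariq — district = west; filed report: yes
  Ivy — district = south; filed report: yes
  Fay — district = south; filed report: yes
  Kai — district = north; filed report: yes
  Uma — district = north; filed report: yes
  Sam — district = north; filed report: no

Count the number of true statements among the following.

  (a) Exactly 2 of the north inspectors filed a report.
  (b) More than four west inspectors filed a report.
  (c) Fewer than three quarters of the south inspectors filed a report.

2

(a) north: |A| = 8, |A ∩ B| = 2; needs |A ∩ B| = 2 — true.
(b) west: |A| = 5, |A ∩ B| = 5; needs |A ∩ B| > 4 — true.
(c) south: |A| = 8, |A ∩ B| = 6; needs |A ∩ B| / |A| < 3/4 — false.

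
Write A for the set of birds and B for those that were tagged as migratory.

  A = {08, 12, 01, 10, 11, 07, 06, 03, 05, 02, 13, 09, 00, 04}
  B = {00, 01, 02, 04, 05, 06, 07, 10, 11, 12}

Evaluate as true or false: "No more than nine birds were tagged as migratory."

False

The determiner here denotes the relation: |A ∩ B| ≤ 9.
A (the restrictor) = {08, 12, 01, 10, 11, 07, 06, 03, 05, 02, 13, 09, 00, 04}, |A| = 14.
A ∩ B = {12, 01, 10, 11, 07, 06, 05, 02, 00, 04}, so |A ∩ B| = 10.
|A ∩ B| = 10, so the statement is false.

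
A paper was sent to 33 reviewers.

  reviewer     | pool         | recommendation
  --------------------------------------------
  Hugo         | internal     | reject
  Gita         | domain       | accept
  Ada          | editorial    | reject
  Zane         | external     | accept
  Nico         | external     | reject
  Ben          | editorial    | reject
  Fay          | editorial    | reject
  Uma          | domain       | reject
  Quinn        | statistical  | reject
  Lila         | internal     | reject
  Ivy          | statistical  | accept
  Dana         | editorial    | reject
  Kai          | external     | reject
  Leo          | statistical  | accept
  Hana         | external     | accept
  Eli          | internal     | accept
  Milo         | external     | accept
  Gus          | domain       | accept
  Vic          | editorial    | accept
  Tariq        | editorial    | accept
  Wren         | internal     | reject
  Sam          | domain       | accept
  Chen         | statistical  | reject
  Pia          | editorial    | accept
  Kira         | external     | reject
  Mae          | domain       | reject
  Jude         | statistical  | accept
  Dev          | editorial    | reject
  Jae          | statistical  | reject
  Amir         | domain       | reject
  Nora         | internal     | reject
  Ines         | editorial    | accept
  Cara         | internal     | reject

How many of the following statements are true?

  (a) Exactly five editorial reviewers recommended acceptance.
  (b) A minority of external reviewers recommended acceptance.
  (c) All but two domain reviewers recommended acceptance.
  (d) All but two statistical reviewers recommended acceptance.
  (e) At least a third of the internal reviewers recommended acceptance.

(a) editorial: |A| = 9, |A ∩ B| = 4; needs |A ∩ B| = 5 — false.
(b) external: |A| = 6, |A ∩ B| = 3; needs |A ∩ B| < |A ∖ B| — false.
(c) domain: |A| = 6, |A ∩ B| = 3; needs |A ∖ B| = 2 — false.
(d) statistical: |A| = 6, |A ∩ B| = 3; needs |A ∖ B| = 2 — false.
(e) internal: |A| = 6, |A ∩ B| = 1; needs |A ∩ B| / |A| ≥ 1/3 — false.

0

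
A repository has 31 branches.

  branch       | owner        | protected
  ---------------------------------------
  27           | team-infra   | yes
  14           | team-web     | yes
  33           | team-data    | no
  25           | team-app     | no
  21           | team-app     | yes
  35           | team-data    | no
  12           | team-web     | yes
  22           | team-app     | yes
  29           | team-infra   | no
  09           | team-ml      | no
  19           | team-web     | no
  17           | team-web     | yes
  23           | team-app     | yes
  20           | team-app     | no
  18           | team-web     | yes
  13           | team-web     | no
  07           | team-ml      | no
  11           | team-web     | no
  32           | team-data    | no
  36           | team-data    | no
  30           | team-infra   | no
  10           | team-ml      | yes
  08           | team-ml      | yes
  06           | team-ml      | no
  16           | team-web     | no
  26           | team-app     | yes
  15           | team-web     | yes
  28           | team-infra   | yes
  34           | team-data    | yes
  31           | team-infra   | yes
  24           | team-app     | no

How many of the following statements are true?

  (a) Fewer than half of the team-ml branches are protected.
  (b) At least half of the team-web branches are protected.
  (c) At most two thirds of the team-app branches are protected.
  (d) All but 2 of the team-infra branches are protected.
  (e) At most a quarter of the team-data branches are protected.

5

(a) team-ml: |A| = 5, |A ∩ B| = 2; needs |A ∩ B| < |A ∖ B| — true.
(b) team-web: |A| = 9, |A ∩ B| = 5; needs |A ∩ B| ≥ |A ∖ B| — true.
(c) team-app: |A| = 7, |A ∩ B| = 4; needs |A ∩ B| / |A| ≤ 2/3 — true.
(d) team-infra: |A| = 5, |A ∩ B| = 3; needs |A ∖ B| = 2 — true.
(e) team-data: |A| = 5, |A ∩ B| = 1; needs |A ∩ B| / |A| ≤ 1/4 — true.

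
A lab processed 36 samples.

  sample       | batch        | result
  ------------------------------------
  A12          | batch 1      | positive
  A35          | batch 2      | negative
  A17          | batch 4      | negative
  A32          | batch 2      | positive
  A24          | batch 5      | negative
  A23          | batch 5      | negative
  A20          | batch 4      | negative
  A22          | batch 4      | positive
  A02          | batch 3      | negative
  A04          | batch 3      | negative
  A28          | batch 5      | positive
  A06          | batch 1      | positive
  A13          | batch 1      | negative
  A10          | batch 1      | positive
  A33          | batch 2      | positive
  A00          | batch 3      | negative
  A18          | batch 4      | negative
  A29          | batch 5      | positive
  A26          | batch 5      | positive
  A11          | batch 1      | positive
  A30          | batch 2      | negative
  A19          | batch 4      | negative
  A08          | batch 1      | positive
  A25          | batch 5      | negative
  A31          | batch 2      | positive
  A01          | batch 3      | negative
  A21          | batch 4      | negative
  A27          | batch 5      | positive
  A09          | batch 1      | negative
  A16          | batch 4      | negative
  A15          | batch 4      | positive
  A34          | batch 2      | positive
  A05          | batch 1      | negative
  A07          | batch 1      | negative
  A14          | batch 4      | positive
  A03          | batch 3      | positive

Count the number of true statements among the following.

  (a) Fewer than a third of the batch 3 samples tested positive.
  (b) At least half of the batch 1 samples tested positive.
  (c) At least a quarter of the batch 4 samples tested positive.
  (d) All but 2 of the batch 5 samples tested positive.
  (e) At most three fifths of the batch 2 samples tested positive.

3

(a) batch 3: |A| = 5, |A ∩ B| = 1; needs |A ∩ B| / |A| < 1/3 — true.
(b) batch 1: |A| = 9, |A ∩ B| = 5; needs |A ∩ B| ≥ |A ∖ B| — true.
(c) batch 4: |A| = 9, |A ∩ B| = 3; needs |A ∩ B| / |A| ≥ 1/4 — true.
(d) batch 5: |A| = 7, |A ∩ B| = 4; needs |A ∖ B| = 2 — false.
(e) batch 2: |A| = 6, |A ∩ B| = 4; needs |A ∩ B| / |A| ≤ 3/5 — false.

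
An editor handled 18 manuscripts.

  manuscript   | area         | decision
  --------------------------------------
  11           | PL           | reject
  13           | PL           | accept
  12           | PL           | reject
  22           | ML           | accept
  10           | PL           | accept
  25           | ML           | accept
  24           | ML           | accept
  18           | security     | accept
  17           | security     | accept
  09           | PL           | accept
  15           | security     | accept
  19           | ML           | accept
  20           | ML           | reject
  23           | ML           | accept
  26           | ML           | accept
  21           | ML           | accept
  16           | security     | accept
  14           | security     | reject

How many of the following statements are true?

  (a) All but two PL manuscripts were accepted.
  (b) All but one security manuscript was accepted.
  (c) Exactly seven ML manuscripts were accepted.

3

(a) PL: |A| = 5, |A ∩ B| = 3; needs |A ∖ B| = 2 — true.
(b) security: |A| = 5, |A ∩ B| = 4; needs |A ∖ B| = 1 — true.
(c) ML: |A| = 8, |A ∩ B| = 7; needs |A ∩ B| = 7 — true.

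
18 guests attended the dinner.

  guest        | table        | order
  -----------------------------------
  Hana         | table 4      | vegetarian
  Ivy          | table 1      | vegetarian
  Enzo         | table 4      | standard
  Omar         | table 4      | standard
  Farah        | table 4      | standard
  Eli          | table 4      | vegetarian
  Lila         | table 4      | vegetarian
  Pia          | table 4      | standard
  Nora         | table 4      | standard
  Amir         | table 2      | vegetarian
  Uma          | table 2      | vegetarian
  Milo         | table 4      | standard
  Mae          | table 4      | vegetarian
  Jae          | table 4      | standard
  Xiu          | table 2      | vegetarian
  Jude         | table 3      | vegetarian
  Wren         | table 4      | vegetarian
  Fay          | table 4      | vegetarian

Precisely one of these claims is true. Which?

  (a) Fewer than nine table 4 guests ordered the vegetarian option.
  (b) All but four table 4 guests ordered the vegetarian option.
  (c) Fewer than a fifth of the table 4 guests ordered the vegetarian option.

|A| = 13, |A ∩ B| = 6, |A ∖ B| = 7.
(a) requires |A ∩ B| < 9: true.
(b) requires |A ∖ B| = 4: false.
(c) requires |A ∩ B| / |A| < 1/5: false.

(a)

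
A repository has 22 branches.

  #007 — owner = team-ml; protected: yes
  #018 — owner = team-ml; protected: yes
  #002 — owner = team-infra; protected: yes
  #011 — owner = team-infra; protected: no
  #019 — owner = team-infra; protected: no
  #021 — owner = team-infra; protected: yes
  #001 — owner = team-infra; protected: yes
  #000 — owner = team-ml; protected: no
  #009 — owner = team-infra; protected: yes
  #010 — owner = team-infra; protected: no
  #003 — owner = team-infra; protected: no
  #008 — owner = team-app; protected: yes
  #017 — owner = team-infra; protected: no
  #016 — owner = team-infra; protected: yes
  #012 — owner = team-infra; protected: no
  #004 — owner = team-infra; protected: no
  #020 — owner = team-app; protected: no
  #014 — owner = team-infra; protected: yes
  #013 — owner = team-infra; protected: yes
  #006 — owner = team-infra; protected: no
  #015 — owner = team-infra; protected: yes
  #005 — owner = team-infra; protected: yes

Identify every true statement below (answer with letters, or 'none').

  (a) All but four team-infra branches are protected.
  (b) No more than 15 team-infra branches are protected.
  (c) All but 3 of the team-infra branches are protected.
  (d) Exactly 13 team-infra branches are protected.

(b)

|A| = 17, |A ∩ B| = 9, |A ∖ B| = 8.
(a) |A ∖ B| = 4: fails.
(b) |A ∩ B| ≤ 15: holds.
(c) |A ∖ B| = 3: fails.
(d) |A ∩ B| = 13: fails.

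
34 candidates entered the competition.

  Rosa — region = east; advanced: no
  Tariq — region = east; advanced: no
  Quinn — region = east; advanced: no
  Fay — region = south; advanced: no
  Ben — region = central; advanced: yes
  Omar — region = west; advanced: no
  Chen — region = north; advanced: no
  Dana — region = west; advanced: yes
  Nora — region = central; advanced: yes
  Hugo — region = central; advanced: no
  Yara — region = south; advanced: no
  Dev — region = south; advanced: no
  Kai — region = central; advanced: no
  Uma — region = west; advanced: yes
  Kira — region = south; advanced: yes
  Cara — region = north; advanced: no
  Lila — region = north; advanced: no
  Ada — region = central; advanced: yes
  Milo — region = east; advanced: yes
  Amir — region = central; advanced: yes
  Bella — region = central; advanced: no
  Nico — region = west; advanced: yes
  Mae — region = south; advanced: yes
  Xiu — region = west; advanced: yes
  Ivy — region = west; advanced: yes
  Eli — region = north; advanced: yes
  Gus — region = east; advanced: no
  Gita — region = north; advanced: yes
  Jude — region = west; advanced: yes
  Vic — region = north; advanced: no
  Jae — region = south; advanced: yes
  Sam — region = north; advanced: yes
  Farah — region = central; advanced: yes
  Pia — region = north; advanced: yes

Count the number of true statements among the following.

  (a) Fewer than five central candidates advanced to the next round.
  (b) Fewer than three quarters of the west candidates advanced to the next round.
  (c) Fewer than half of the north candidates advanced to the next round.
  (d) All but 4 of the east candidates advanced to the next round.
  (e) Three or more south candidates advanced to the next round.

2

(a) central: |A| = 8, |A ∩ B| = 5; needs |A ∩ B| < 5 — false.
(b) west: |A| = 7, |A ∩ B| = 6; needs |A ∩ B| / |A| < 3/4 — false.
(c) north: |A| = 8, |A ∩ B| = 4; needs |A ∩ B| < |A ∖ B| — false.
(d) east: |A| = 5, |A ∩ B| = 1; needs |A ∖ B| = 4 — true.
(e) south: |A| = 6, |A ∩ B| = 3; needs |A ∩ B| ≥ 3 — true.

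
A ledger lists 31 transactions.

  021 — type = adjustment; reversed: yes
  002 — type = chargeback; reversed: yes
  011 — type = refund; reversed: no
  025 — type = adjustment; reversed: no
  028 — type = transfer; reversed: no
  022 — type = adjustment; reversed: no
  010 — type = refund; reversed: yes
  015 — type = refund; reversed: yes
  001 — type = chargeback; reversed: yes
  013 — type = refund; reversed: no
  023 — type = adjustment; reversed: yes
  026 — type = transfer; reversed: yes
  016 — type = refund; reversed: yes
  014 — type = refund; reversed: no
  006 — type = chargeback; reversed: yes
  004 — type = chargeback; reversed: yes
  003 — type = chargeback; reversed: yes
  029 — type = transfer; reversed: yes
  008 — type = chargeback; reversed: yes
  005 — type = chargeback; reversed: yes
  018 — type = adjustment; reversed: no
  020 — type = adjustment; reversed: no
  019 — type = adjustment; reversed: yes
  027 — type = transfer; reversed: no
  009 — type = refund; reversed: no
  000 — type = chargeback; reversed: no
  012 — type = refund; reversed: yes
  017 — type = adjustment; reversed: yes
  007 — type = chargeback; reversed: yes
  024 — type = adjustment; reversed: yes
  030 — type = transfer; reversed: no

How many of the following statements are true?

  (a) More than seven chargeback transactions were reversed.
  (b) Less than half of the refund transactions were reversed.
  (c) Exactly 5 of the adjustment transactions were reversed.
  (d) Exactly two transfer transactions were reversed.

3

(a) chargeback: |A| = 9, |A ∩ B| = 8; needs |A ∩ B| > 7 — true.
(b) refund: |A| = 8, |A ∩ B| = 4; needs |A ∩ B| < |A ∖ B| — false.
(c) adjustment: |A| = 9, |A ∩ B| = 5; needs |A ∩ B| = 5 — true.
(d) transfer: |A| = 5, |A ∩ B| = 2; needs |A ∩ B| = 2 — true.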